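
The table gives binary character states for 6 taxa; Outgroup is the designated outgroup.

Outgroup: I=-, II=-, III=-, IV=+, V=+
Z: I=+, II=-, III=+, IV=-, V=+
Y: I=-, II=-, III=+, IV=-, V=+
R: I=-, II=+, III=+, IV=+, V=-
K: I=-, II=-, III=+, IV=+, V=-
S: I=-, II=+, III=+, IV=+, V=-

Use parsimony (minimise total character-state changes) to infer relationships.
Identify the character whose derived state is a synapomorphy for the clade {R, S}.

II

Character polarity is set by the outgroup: the derived state is whichever differs from the outgroup's state, so for IV, V the derived state is '-', and for the remaining characters it is '+'.
I: derived state '+' in Z only — an autapomorphy, so it tells us nothing about relationships among taxa.
II (derived state '+') is shared by R and S — a synapomorphy uniting that clade.
III (derived state '+') is shared by all ingroup taxa — unites the whole ingroup.
IV (derived state '-') is shared by Y and Z — a synapomorphy uniting that clade.
Only K, R, and S show the derived state '-' for V, supporting them as a clade.
Most parsimonious ingroup topology: ((Z,Y),((R,S),K)).
The clade {R, S} is supported by II: its derived state '+' occurs in exactly those taxa and in no other taxon (including the outgroup).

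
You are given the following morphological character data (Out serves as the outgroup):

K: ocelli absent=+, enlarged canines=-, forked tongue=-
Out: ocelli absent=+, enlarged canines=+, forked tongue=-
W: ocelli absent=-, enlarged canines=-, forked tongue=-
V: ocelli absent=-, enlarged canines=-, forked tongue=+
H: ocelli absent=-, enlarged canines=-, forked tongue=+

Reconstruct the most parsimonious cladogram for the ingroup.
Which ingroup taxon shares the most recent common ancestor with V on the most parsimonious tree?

H

Character polarity is set by the outgroup: the derived state is whichever differs from the outgroup's state, so for ocelli absent, enlarged canines the derived state is '-', and for the remaining characters it is '+'.
ocelli absent (derived state '-') is shared by H, V, and W — a synapomorphy uniting that clade.
enlarged canines (derived state '-') is shared by all ingroup taxa — unites the whole ingroup.
forked tongue (derived state '+') is shared by H and V — a synapomorphy uniting that clade.
Most parsimonious ingroup topology: (((H,V),W),K).
V and H form a cherry on this tree, so they are sister taxa.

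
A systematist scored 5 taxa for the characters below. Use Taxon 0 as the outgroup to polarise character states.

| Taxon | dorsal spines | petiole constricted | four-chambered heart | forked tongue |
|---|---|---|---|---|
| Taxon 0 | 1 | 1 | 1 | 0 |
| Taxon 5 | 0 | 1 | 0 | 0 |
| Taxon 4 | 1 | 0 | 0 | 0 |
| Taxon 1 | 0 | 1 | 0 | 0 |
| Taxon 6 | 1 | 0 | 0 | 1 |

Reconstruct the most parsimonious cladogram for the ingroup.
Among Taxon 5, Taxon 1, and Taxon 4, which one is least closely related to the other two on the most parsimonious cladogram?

Character polarity is set by the outgroup: the derived state is whichever differs from the outgroup's state, so for dorsal spines, petiole constricted, four-chambered heart the derived state is '0', and for the remaining characters it is '1'.
Only Taxon 1 and Taxon 5 show the derived state '0' for dorsal spines, supporting them as a clade.
petiole constricted (derived state '0') is shared by Taxon 4 and Taxon 6 — a synapomorphy uniting that clade.
four-chambered heart (derived state '0') is shared by all ingroup taxa — unites the whole ingroup.
forked tongue: derived state '1' in Taxon 6 only — an autapomorphy, so it tells us nothing about relationships among taxa.
Most parsimonious ingroup topology: ((Taxon 5,Taxon 1),(Taxon 4,Taxon 6)).
Taxon 1 and Taxon 5 share a more recent common ancestor with each other than either does with Taxon 4, so Taxon 4 is the least closely related of the three.

Taxon 4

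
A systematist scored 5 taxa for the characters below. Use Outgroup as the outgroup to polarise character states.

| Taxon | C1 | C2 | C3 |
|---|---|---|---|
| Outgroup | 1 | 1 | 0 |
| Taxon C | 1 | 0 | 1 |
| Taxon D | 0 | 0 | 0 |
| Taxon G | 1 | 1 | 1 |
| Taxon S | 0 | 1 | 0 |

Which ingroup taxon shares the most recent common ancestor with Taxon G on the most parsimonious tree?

Taxon C

Character polarity is set by the outgroup: the derived state is whichever differs from the outgroup's state, so for C1, C2 the derived state is '0', and for the remaining characters it is '1'.
C1 (derived state '0') is shared by Taxon D and Taxon S — a synapomorphy uniting that clade.
C2 groups Taxon C and Taxon D, which is incompatible with the clades supported by the remaining characters; treating it as convergent (homoplasy) costs fewer steps than any alternative tree.
C3: derived state '1' in Taxon C and Taxon G only — synapomorphy for {Taxon C, Taxon G}.
Most parsimonious ingroup topology: ((Taxon C,Taxon G),(Taxon D,Taxon S)).
Taxon G and Taxon C form a cherry on this tree, so they are sister taxa.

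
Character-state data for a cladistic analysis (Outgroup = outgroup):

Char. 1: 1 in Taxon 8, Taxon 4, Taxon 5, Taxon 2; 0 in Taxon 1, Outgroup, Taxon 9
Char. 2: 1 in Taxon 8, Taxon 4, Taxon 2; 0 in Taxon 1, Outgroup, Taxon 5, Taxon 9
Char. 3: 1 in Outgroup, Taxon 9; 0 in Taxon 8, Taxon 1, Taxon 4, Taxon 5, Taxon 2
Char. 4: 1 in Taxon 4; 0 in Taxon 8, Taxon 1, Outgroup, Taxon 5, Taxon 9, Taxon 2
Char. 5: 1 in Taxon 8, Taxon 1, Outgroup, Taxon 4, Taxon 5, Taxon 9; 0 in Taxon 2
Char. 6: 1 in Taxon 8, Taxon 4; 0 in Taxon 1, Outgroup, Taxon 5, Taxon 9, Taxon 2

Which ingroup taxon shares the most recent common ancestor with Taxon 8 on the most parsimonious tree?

Taxon 4

Character polarity is set by the outgroup: the derived state is whichever differs from the outgroup's state, so for Char. 3, Char. 5 the derived state is '0', and for the remaining characters it is '1'.
Char. 1: derived state '1' in Taxon 2, Taxon 4, Taxon 5, and Taxon 8 only — synapomorphy for {Taxon 2, Taxon 4, Taxon 5, Taxon 8}.
Char. 2 (derived state '1') is shared by Taxon 2, Taxon 4, and Taxon 8 — a synapomorphy uniting that clade.
Char. 3: derived state '0' in Taxon 1, Taxon 2, Taxon 4, Taxon 5, and Taxon 8 only — synapomorphy for {Taxon 1, Taxon 2, Taxon 4, Taxon 5, Taxon 8}.
Char. 4 (derived state '1') is unique to Taxon 4 (autapomorphy; uninformative for grouping).
Char. 5: derived state '0' in Taxon 2 only — an autapomorphy, so it tells us nothing about relationships among taxa.
Char. 6 (derived state '1') is shared by Taxon 4 and Taxon 8 — a synapomorphy uniting that clade.
Most parsimonious ingroup topology: (Taxon 9,(Taxon 1,((Taxon 2,(Taxon 4,Taxon 8)),Taxon 5))).
Taxon 8 and Taxon 4 form a cherry on this tree, so they are sister taxa.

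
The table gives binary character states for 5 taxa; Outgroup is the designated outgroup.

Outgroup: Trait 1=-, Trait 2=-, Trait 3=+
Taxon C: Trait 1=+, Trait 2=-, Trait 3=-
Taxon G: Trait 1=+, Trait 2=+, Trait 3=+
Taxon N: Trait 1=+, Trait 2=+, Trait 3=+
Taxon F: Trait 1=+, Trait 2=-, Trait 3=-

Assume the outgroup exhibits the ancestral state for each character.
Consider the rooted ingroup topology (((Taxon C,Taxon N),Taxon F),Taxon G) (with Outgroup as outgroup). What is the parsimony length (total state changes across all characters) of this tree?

5

Map each character onto (((Taxon C,Taxon N),Taxon F),Taxon G) (rooted by Outgroup) and count the minimum state changes it requires (Fitch parsimony):
Trait 1: 1; Trait 2: 2; Trait 3: 2.
Total tree length = 5.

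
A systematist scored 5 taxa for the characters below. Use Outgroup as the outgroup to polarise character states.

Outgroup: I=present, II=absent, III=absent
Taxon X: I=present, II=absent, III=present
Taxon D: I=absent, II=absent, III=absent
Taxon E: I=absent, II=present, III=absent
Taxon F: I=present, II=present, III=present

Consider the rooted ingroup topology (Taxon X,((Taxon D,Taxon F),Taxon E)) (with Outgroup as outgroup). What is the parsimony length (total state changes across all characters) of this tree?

Map each character onto (Taxon X,((Taxon D,Taxon F),Taxon E)) (rooted by Outgroup) and count the minimum state changes it requires (Fitch parsimony):
I: 2; II: 2; III: 2.
Total tree length = 6.

6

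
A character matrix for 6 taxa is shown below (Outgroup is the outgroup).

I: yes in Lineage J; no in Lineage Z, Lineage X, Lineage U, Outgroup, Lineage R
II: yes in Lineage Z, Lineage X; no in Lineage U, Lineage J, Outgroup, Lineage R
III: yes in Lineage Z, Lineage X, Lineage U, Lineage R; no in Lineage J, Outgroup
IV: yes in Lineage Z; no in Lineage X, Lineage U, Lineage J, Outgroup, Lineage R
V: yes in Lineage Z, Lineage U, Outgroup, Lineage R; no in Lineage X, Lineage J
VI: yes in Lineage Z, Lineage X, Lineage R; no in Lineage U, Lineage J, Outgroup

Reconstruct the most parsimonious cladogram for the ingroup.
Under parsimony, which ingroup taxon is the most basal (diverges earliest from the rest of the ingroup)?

Character polarity is set by the outgroup: the derived state is whichever differs from the outgroup's state, so for V the derived state is 'no', and for the remaining characters it is 'yes'.
I: derived state 'yes' in Lineage J only — an autapomorphy, so it tells us nothing about relationships among taxa.
Only Lineage X and Lineage Z show the derived state 'yes' for II, supporting them as a clade.
Only Lineage R, Lineage U, Lineage X, and Lineage Z show the derived state 'yes' for III, supporting them as a clade.
IV: derived state 'yes' in Lineage Z only — an autapomorphy, so it tells us nothing about relationships among taxa.
V (state 'no') occurs in Lineage J and Lineage X but conflicts with the nesting implied by the other characters — most parsimoniously interpreted as homoplasy.
VI (derived state 'yes') is shared by Lineage R, Lineage X, and Lineage Z — a synapomorphy uniting that clade.
Most parsimonious ingroup topology: (((Lineage R,(Lineage Z,Lineage X)),Lineage U),Lineage J).
Lineage J is sister to the clade containing all other ingroup taxa, so it is the earliest-diverging (most basal) ingroup lineage.

Lineage J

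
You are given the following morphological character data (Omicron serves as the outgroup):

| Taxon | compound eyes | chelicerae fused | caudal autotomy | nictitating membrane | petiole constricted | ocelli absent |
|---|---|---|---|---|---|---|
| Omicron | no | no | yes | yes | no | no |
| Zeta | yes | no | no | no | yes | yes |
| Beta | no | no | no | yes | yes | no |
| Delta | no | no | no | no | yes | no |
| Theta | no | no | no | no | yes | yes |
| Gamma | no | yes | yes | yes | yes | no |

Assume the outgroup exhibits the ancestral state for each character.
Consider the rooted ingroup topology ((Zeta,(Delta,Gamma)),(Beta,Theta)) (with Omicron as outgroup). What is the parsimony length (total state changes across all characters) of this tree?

Map each character onto ((Zeta,(Delta,Gamma)),(Beta,Theta)) (rooted by Omicron) and count the minimum state changes it requires (Fitch parsimony):
compound eyes: 1; chelicerae fused: 1; caudal autotomy: 2; nictitating membrane: 3; petiole constricted: 1; ocelli absent: 2.
Total tree length = 10.

10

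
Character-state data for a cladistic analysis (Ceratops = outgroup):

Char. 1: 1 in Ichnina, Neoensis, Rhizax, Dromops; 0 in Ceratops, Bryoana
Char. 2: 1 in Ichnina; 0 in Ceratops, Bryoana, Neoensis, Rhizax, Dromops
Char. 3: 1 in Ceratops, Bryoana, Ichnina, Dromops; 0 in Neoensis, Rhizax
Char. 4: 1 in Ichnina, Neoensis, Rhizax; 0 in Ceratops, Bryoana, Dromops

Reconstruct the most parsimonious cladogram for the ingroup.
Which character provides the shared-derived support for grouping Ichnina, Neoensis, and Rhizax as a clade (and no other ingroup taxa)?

Character polarity is set by the outgroup: the derived state is whichever differs from the outgroup's state, so for Char. 3 the derived state is '0', and for the remaining characters it is '1'.
Char. 1: derived state '1' in Dromops, Ichnina, Neoensis, and Rhizax only — synapomorphy for {Dromops, Ichnina, Neoensis, Rhizax}.
Char. 2: derived state '1' in Ichnina only — an autapomorphy, so it tells us nothing about relationships among taxa.
Char. 3: derived state '0' in Neoensis and Rhizax only — synapomorphy for {Neoensis, Rhizax}.
Char. 4: derived state '1' in Ichnina, Neoensis, and Rhizax only — synapomorphy for {Ichnina, Neoensis, Rhizax}.
Most parsimonious ingroup topology: (((Ichnina,(Rhizax,Neoensis)),Dromops),Bryoana).
The clade {Ichnina, Neoensis, Rhizax} is supported by Char. 4: its derived state '1' occurs in exactly those taxa and in no other taxon (including the outgroup).

Char. 4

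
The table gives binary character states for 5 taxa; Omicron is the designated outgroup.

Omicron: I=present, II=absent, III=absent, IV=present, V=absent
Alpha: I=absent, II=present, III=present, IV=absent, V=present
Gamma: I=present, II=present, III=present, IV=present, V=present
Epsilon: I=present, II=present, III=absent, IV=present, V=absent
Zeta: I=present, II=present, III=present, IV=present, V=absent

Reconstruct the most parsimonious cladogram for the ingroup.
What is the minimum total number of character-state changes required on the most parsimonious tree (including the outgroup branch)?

Character polarity is set by the outgroup: the derived state is whichever differs from the outgroup's state, so for I, IV the derived state is 'absent', and for the remaining characters it is 'present'.
I: derived state 'absent' in Alpha only — an autapomorphy, so it tells us nothing about relationships among taxa.
All ingroup taxa share the derived state 'present' for II; it defines the ingroup but does not resolve relationships within it.
III (derived state 'present') is shared by Alpha, Gamma, and Zeta — a synapomorphy uniting that clade.
IV (derived state 'absent') is unique to Alpha (autapomorphy; uninformative for grouping).
Only Alpha and Gamma show the derived state 'present' for V, supporting them as a clade.
Most parsimonious ingroup topology: (((Alpha,Gamma),Zeta),Epsilon).
Changes per character on this tree: I: 1; II: 1; III: 1; IV: 1; V: 1.
Total = 5.

5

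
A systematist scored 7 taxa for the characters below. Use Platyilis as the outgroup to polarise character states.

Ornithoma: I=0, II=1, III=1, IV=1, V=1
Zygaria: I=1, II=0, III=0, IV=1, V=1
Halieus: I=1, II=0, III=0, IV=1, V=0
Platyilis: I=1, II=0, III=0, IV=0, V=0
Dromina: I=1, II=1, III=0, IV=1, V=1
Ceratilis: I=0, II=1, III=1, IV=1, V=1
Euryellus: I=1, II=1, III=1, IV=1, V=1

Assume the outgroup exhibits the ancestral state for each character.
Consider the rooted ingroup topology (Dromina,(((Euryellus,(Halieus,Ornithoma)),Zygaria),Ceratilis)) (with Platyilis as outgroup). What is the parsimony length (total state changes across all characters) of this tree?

11

Map each character onto (Dromina,(((Euryellus,(Halieus,Ornithoma)),Zygaria),Ceratilis)) (rooted by Platyilis) and count the minimum state changes it requires (Fitch parsimony):
I: 2; II: 3; III: 3; IV: 1; V: 2.
Total tree length = 11.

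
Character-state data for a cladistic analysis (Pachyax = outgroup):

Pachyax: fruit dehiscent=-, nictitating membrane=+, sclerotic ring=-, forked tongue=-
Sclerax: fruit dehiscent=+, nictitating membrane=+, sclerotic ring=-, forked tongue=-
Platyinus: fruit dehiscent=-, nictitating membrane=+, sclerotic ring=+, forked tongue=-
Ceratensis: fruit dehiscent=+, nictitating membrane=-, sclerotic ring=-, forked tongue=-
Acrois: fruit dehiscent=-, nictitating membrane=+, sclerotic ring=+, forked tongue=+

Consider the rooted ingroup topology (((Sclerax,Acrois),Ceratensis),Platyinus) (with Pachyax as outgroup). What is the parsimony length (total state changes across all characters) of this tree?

Map each character onto (((Sclerax,Acrois),Ceratensis),Platyinus) (rooted by Pachyax) and count the minimum state changes it requires (Fitch parsimony):
fruit dehiscent: 2; nictitating membrane: 1; sclerotic ring: 2; forked tongue: 1.
Total tree length = 6.

6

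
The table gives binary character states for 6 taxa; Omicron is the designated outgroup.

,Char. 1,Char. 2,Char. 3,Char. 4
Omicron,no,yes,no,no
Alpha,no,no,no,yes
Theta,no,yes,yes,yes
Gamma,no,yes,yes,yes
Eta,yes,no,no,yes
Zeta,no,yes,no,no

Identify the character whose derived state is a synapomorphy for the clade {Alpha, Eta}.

Char. 2

Character polarity is set by the outgroup: the derived state is whichever differs from the outgroup's state, so for Char. 2 the derived state is 'no', and for the remaining characters it is 'yes'.
Char. 1: derived state 'yes' in Eta only — an autapomorphy, so it tells us nothing about relationships among taxa.
Char. 2: derived state 'no' in Alpha and Eta only — synapomorphy for {Alpha, Eta}.
Only Gamma and Theta show the derived state 'yes' for Char. 3, supporting them as a clade.
Char. 4: derived state 'yes' in Alpha, Eta, Gamma, and Theta only — synapomorphy for {Alpha, Eta, Gamma, Theta}.
Most parsimonious ingroup topology: (((Alpha,Eta),(Theta,Gamma)),Zeta).
The clade {Alpha, Eta} is supported by Char. 2: its derived state 'no' occurs in exactly those taxa and in no other taxon (including the outgroup).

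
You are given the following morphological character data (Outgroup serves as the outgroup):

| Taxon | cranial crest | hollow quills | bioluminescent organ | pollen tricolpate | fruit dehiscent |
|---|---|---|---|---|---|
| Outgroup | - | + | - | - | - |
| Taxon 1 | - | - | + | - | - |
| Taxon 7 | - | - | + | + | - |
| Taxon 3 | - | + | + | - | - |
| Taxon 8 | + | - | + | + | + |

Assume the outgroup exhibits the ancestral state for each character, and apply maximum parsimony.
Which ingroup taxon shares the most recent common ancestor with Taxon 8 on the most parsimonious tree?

Character polarity is set by the outgroup: the derived state is whichever differs from the outgroup's state, so for hollow quills the derived state is '-', and for the remaining characters it is '+'.
cranial crest (derived state '+') is unique to Taxon 8 (autapomorphy; uninformative for grouping).
hollow quills (derived state '-') is shared by Taxon 1, Taxon 7, and Taxon 8 — a synapomorphy uniting that clade.
All ingroup taxa share the derived state '+' for bioluminescent organ; it defines the ingroup but does not resolve relationships within it.
pollen tricolpate: derived state '+' in Taxon 7 and Taxon 8 only — synapomorphy for {Taxon 7, Taxon 8}.
fruit dehiscent: derived state '+' in Taxon 8 only — an autapomorphy, so it tells us nothing about relationships among taxa.
Most parsimonious ingroup topology: (((Taxon 8,Taxon 7),Taxon 1),Taxon 3).
Taxon 8 and Taxon 7 form a cherry on this tree, so they are sister taxa.

Taxon 7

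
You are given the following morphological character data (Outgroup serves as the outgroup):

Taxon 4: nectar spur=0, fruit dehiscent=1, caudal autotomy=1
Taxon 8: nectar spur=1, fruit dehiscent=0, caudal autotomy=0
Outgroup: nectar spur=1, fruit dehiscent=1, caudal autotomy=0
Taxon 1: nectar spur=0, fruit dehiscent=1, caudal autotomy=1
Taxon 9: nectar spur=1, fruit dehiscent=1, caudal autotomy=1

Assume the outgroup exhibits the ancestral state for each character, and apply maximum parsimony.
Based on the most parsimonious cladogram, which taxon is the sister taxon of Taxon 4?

Character polarity is set by the outgroup: the derived state is whichever differs from the outgroup's state, so for nectar spur, fruit dehiscent the derived state is '0', and for the remaining characters it is '1'.
nectar spur (derived state '0') is shared by Taxon 1 and Taxon 4 — a synapomorphy uniting that clade.
fruit dehiscent: derived state '0' in Taxon 8 only — an autapomorphy, so it tells us nothing about relationships among taxa.
caudal autotomy (derived state '1') is shared by Taxon 1, Taxon 4, and Taxon 9 — a synapomorphy uniting that clade.
Most parsimonious ingroup topology: (((Taxon 1,Taxon 4),Taxon 9),Taxon 8).
Taxon 4 and Taxon 1 form a cherry on this tree, so they are sister taxa.

Taxon 1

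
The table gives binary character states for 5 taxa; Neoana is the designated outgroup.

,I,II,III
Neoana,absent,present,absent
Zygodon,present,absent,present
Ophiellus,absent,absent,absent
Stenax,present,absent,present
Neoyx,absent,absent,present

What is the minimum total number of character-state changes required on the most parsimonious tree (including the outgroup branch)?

Character polarity is set by the outgroup: the derived state is whichever differs from the outgroup's state, so for II the derived state is 'absent', and for the remaining characters it is 'present'.
I (derived state 'present') is shared by Stenax and Zygodon — a synapomorphy uniting that clade.
All ingroup taxa share the derived state 'absent' for II; it defines the ingroup but does not resolve relationships within it.
Only Neoyx, Stenax, and Zygodon show the derived state 'present' for III, supporting them as a clade.
Most parsimonious ingroup topology: (((Zygodon,Stenax),Neoyx),Ophiellus).
Changes per character on this tree: I: 1; II: 1; III: 1.
Total = 3.

3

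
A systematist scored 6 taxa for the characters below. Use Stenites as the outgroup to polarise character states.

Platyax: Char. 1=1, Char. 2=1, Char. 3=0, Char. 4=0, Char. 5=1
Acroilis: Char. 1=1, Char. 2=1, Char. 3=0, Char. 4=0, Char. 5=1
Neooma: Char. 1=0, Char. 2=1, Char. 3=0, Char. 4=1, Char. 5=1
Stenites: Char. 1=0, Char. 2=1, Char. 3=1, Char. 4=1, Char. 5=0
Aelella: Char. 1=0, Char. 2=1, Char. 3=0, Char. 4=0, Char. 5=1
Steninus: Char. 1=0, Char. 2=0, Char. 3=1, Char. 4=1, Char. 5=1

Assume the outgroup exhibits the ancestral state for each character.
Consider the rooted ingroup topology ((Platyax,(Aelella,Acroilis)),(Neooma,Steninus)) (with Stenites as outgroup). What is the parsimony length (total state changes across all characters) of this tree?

7

Map each character onto ((Platyax,(Aelella,Acroilis)),(Neooma,Steninus)) (rooted by Stenites) and count the minimum state changes it requires (Fitch parsimony):
Char. 1: 2; Char. 2: 1; Char. 3: 2; Char. 4: 1; Char. 5: 1.
Total tree length = 7.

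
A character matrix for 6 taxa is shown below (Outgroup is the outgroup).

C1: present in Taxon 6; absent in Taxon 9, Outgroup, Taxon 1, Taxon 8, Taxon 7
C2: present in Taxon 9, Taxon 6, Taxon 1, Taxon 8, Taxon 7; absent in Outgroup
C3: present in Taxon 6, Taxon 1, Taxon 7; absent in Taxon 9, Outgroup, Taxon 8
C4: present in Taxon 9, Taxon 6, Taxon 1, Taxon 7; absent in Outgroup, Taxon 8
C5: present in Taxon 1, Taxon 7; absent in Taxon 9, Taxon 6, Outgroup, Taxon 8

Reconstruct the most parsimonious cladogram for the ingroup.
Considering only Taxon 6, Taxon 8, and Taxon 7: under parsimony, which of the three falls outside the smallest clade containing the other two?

The outgroup has state 'absent' for every character, so 'present' is the derived state throughout.
C1 (derived state 'present') is unique to Taxon 6 (autapomorphy; uninformative for grouping).
C2 (derived state 'present') is shared by all ingroup taxa — unites the whole ingroup.
C3: derived state 'present' in Taxon 1, Taxon 6, and Taxon 7 only — synapomorphy for {Taxon 1, Taxon 6, Taxon 7}.
C4 (derived state 'present') is shared by Taxon 1, Taxon 6, Taxon 7, and Taxon 9 — a synapomorphy uniting that clade.
Only Taxon 1 and Taxon 7 show the derived state 'present' for C5, supporting them as a clade.
Most parsimonious ingroup topology: ((((Taxon 1,Taxon 7),Taxon 6),Taxon 9),Taxon 8).
Taxon 7 and Taxon 6 share a more recent common ancestor with each other than either does with Taxon 8, so Taxon 8 is the least closely related of the three.

Taxon 8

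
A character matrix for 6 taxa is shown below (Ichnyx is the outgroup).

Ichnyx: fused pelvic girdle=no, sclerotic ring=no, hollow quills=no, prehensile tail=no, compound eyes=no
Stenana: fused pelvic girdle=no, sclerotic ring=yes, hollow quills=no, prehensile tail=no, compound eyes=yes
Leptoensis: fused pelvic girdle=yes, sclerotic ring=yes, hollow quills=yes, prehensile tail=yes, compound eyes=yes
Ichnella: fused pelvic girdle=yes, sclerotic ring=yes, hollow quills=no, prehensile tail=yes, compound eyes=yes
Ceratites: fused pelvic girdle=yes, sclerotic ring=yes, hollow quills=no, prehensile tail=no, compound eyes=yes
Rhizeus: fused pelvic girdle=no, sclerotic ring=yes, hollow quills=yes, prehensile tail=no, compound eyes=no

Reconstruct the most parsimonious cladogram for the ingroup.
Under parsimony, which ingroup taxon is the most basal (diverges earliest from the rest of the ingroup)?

The outgroup has state 'no' for every character, so 'yes' is the derived state throughout.
Only Ceratites, Ichnella, and Leptoensis show the derived state 'yes' for fused pelvic girdle, supporting them as a clade.
All ingroup taxa share the derived state 'yes' for sclerotic ring; it defines the ingroup but does not resolve relationships within it.
hollow quills groups Leptoensis and Rhizeus, which is incompatible with the clades supported by the remaining characters; treating it as convergent (homoplasy) costs fewer steps than any alternative tree.
prehensile tail (derived state 'yes') is shared by Ichnella and Leptoensis — a synapomorphy uniting that clade.
Only Ceratites, Ichnella, Leptoensis, and Stenana show the derived state 'yes' for compound eyes, supporting them as a clade.
Most parsimonious ingroup topology: ((Stenana,((Leptoensis,Ichnella),Ceratites)),Rhizeus).
Rhizeus is sister to the clade containing all other ingroup taxa, so it is the earliest-diverging (most basal) ingroup lineage.

Rhizeus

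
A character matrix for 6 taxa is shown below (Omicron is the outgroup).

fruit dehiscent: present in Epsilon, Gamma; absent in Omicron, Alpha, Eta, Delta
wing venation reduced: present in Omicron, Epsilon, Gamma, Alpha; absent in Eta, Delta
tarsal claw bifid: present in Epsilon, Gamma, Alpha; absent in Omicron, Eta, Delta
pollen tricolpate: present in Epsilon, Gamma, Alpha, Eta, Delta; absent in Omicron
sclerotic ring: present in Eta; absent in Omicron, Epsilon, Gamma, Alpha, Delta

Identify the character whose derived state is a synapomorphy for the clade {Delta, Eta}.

Character polarity is set by the outgroup: the derived state is whichever differs from the outgroup's state, so for wing venation reduced the derived state is 'absent', and for the remaining characters it is 'present'.
fruit dehiscent (derived state 'present') is shared by Epsilon and Gamma — a synapomorphy uniting that clade.
Only Delta and Eta show the derived state 'absent' for wing venation reduced, supporting them as a clade.
Only Alpha, Epsilon, and Gamma show the derived state 'present' for tarsal claw bifid, supporting them as a clade.
pollen tricolpate (derived state 'present') is shared by all ingroup taxa — unites the whole ingroup.
sclerotic ring (derived state 'present') is unique to Eta (autapomorphy; uninformative for grouping).
Most parsimonious ingroup topology: (((Epsilon,Gamma),Alpha),(Eta,Delta)).
The clade {Delta, Eta} is supported by wing venation reduced: its derived state 'absent' occurs in exactly those taxa and in no other taxon (including the outgroup).

wing venation reduced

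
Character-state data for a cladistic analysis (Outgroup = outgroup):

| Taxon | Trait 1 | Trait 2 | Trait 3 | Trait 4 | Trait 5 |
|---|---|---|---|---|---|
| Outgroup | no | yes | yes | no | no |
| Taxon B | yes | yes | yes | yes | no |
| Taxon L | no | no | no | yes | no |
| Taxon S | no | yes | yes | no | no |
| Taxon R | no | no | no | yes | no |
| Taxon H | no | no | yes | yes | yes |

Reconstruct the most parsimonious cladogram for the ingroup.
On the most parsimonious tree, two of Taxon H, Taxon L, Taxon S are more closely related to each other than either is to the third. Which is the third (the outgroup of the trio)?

Character polarity is set by the outgroup: the derived state is whichever differs from the outgroup's state, so for Trait 2, Trait 3 the derived state is 'no', and for the remaining characters it is 'yes'.
Trait 1 (derived state 'yes') is unique to Taxon B (autapomorphy; uninformative for grouping).
Trait 2 (derived state 'no') is shared by Taxon H, Taxon L, and Taxon R — a synapomorphy uniting that clade.
Only Taxon L and Taxon R show the derived state 'no' for Trait 3, supporting them as a clade.
Trait 4: derived state 'yes' in Taxon B, Taxon H, Taxon L, and Taxon R only — synapomorphy for {Taxon B, Taxon H, Taxon L, Taxon R}.
Trait 5: derived state 'yes' in Taxon H only — an autapomorphy, so it tells us nothing about relationships among taxa.
Most parsimonious ingroup topology: ((Taxon B,((Taxon L,Taxon R),Taxon H)),Taxon S).
Taxon H and Taxon L share a more recent common ancestor with each other than either does with Taxon S, so Taxon S is the least closely related of the three.

Taxon S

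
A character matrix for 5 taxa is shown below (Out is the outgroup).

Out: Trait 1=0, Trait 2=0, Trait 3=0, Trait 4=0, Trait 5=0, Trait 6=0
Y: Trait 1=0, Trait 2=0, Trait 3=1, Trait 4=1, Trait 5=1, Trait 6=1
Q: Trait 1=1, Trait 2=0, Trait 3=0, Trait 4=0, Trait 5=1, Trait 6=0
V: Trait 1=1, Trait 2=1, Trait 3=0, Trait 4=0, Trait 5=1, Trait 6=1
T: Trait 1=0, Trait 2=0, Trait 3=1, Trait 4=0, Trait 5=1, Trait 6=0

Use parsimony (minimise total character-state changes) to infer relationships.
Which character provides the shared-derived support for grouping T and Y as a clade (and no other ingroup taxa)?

The outgroup has state '0' for every character, so '1' is the derived state throughout.
Trait 1: derived state '1' in Q and V only — synapomorphy for {Q, V}.
Trait 2 (derived state '1') is unique to V (autapomorphy; uninformative for grouping).
Trait 3 (derived state '1') is shared by T and Y — a synapomorphy uniting that clade.
Trait 4: derived state '1' in Y only — an autapomorphy, so it tells us nothing about relationships among taxa.
Trait 5 (derived state '1') is shared by all ingroup taxa — unites the whole ingroup.
Trait 6 (state '1') occurs in V and Y but conflicts with the nesting implied by the other characters — most parsimoniously interpreted as homoplasy.
Most parsimonious ingroup topology: ((Y,T),(Q,V)).
The clade {T, Y} is supported by Trait 3: its derived state '1' occurs in exactly those taxa and in no other taxon (including the outgroup).

Trait 3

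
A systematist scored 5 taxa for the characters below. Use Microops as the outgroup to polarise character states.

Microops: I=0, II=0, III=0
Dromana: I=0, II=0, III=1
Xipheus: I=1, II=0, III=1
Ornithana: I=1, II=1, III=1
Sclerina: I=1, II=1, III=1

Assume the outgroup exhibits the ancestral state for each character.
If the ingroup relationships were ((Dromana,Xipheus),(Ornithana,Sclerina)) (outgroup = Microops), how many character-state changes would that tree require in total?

4

Map each character onto ((Dromana,Xipheus),(Ornithana,Sclerina)) (rooted by Microops) and count the minimum state changes it requires (Fitch parsimony):
I: 2; II: 1; III: 1.
Total tree length = 4.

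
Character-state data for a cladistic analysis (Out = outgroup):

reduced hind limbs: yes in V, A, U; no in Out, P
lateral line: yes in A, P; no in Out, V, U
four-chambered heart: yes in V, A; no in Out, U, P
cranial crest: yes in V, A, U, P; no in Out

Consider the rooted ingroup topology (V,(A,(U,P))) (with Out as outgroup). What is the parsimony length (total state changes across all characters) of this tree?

7

Map each character onto (V,(A,(U,P))) (rooted by Out) and count the minimum state changes it requires (Fitch parsimony):
reduced hind limbs: 2; lateral line: 2; four-chambered heart: 2; cranial crest: 1.
Total tree length = 7.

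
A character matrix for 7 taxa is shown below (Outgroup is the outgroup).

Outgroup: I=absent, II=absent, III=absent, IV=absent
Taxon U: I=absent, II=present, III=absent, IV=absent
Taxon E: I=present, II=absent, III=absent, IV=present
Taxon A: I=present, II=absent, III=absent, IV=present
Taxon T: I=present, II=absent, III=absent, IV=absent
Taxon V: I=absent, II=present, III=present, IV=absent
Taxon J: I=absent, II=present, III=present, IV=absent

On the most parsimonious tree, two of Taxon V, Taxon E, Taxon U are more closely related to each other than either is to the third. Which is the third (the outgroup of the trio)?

The outgroup has state 'absent' for every character, so 'present' is the derived state throughout.
Only Taxon A, Taxon E, and Taxon T show the derived state 'present' for I, supporting them as a clade.
Only Taxon J, Taxon U, and Taxon V show the derived state 'present' for II, supporting them as a clade.
III (derived state 'present') is shared by Taxon J and Taxon V — a synapomorphy uniting that clade.
IV: derived state 'present' in Taxon A and Taxon E only — synapomorphy for {Taxon A, Taxon E}.
Most parsimonious ingroup topology: ((Taxon U,(Taxon V,Taxon J)),((Taxon E,Taxon A),Taxon T)).
Taxon V and Taxon U share a more recent common ancestor with each other than either does with Taxon E, so Taxon E is the least closely related of the three.

Taxon E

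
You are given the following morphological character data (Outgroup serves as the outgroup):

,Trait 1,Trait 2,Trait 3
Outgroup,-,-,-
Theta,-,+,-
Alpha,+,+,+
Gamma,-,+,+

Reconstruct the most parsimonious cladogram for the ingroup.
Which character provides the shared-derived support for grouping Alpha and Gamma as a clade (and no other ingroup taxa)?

Trait 3

The outgroup has state '-' for every character, so '+' is the derived state throughout.
Trait 1 (derived state '+') is unique to Alpha (autapomorphy; uninformative for grouping).
Trait 2 (derived state '+') is shared by all ingroup taxa — unites the whole ingroup.
Trait 3 (derived state '+') is shared by Alpha and Gamma — a synapomorphy uniting that clade.
Most parsimonious ingroup topology: (Theta,(Alpha,Gamma)).
The clade {Alpha, Gamma} is supported by Trait 3: its derived state '+' occurs in exactly those taxa and in no other taxon (including the outgroup).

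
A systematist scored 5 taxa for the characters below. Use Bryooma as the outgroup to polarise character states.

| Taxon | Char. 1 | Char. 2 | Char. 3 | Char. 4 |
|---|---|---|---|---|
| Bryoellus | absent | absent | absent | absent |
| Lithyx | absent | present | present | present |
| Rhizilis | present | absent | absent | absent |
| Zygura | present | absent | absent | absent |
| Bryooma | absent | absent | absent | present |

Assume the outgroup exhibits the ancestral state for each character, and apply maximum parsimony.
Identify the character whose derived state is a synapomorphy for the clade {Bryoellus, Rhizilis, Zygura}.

Character polarity is set by the outgroup: the derived state is whichever differs from the outgroup's state, so for Char. 4 the derived state is 'absent', and for the remaining characters it is 'present'.
Only Rhizilis and Zygura show the derived state 'present' for Char. 1, supporting them as a clade.
Char. 2 (derived state 'present') is unique to Lithyx (autapomorphy; uninformative for grouping).
Char. 3 (derived state 'present') is unique to Lithyx (autapomorphy; uninformative for grouping).
Char. 4: derived state 'absent' in Bryoellus, Rhizilis, and Zygura only — synapomorphy for {Bryoellus, Rhizilis, Zygura}.
Most parsimonious ingroup topology: ((Bryoellus,(Zygura,Rhizilis)),Lithyx).
The clade {Bryoellus, Rhizilis, Zygura} is supported by Char. 4: its derived state 'absent' occurs in exactly those taxa and in no other taxon (including the outgroup).

Char. 4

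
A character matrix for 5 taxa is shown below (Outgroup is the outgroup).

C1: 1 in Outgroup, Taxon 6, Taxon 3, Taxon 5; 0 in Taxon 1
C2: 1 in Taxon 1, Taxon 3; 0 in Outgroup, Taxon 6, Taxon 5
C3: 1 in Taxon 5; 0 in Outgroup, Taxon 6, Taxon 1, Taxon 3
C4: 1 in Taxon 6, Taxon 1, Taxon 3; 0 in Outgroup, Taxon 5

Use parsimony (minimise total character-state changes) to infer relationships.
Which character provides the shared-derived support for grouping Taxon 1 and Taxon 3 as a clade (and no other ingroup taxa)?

C2

Character polarity is set by the outgroup: the derived state is whichever differs from the outgroup's state, so for C1 the derived state is '0', and for the remaining characters it is '1'.
C1 (derived state '0') is unique to Taxon 1 (autapomorphy; uninformative for grouping).
Only Taxon 1 and Taxon 3 show the derived state '1' for C2, supporting them as a clade.
C3 (derived state '1') is unique to Taxon 5 (autapomorphy; uninformative for grouping).
C4 (derived state '1') is shared by Taxon 1, Taxon 3, and Taxon 6 — a synapomorphy uniting that clade.
Most parsimonious ingroup topology: ((Taxon 6,(Taxon 1,Taxon 3)),Taxon 5).
The clade {Taxon 1, Taxon 3} is supported by C2: its derived state '1' occurs in exactly those taxa and in no other taxon (including the outgroup).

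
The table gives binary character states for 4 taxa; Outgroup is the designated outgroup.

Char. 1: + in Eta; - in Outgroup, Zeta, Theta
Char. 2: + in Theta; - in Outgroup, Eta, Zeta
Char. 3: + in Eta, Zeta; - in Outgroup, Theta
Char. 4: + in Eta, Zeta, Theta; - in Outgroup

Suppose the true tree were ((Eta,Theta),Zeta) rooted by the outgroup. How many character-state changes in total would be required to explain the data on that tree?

5

Map each character onto ((Eta,Theta),Zeta) (rooted by Outgroup) and count the minimum state changes it requires (Fitch parsimony):
Char. 1: 1; Char. 2: 1; Char. 3: 2; Char. 4: 1.
Total tree length = 5.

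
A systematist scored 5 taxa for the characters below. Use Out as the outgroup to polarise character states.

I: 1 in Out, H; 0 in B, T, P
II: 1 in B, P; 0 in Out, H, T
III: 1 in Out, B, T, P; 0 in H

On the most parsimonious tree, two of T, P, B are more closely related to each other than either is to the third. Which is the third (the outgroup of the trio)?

Character polarity is set by the outgroup: the derived state is whichever differs from the outgroup's state, so for I, III the derived state is '0', and for the remaining characters it is '1'.
I (derived state '0') is shared by B, P, and T — a synapomorphy uniting that clade.
II: derived state '1' in B and P only — synapomorphy for {B, P}.
III (derived state '0') is unique to H (autapomorphy; uninformative for grouping).
Most parsimonious ingroup topology: (((B,P),T),H).
B and P share a more recent common ancestor with each other than either does with T, so T is the least closely related of the three.

T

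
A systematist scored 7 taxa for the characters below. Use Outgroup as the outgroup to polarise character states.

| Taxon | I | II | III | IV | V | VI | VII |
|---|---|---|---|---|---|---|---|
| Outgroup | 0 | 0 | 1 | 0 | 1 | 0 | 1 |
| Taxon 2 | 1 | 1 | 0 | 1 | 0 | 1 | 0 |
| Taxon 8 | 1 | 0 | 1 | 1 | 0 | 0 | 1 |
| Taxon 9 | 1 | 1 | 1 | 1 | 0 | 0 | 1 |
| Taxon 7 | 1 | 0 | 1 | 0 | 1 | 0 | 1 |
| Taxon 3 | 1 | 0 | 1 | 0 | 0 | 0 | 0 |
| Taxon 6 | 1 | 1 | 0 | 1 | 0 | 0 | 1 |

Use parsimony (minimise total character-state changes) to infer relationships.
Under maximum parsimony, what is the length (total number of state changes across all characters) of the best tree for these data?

Character polarity is set by the outgroup: the derived state is whichever differs from the outgroup's state, so for III, V, VII the derived state is '0', and for the remaining characters it is '1'.
I (derived state '1') is shared by all ingroup taxa — unites the whole ingroup.
II: derived state '1' in Taxon 2, Taxon 6, and Taxon 9 only — synapomorphy for {Taxon 2, Taxon 6, Taxon 9}.
Only Taxon 2 and Taxon 6 show the derived state '0' for III, supporting them as a clade.
IV (derived state '1') is shared by Taxon 2, Taxon 6, Taxon 8, and Taxon 9 — a synapomorphy uniting that clade.
V: derived state '0' in Taxon 2, Taxon 3, Taxon 6, Taxon 8, and Taxon 9 only — synapomorphy for {Taxon 2, Taxon 3, Taxon 6, Taxon 8, Taxon 9}.
VI: derived state '1' in Taxon 2 only — an autapomorphy, so it tells us nothing about relationships among taxa.
VII groups Taxon 2 and Taxon 3, which is incompatible with the clades supported by the remaining characters; treating it as convergent (homoplasy) costs fewer steps than any alternative tree.
Most parsimonious ingroup topology: (((((Taxon 2,Taxon 6),Taxon 9),Taxon 8),Taxon 3),Taxon 7).
Changes per character on this tree: I: 1; II: 1; III: 1; IV: 1; V: 1; VI: 1; VII: 2.
Total = 8.

8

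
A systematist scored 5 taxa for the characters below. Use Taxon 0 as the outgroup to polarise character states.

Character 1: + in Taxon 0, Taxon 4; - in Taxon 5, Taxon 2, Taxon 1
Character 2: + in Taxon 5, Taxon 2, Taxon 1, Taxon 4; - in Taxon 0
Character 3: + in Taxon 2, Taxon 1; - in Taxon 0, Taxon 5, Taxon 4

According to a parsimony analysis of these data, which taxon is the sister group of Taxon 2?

Character polarity is set by the outgroup: the derived state is whichever differs from the outgroup's state, so for Character 1 the derived state is '-', and for the remaining characters it is '+'.
Only Taxon 1, Taxon 2, and Taxon 5 show the derived state '-' for Character 1, supporting them as a clade.
Character 2 (derived state '+') is shared by all ingroup taxa — unites the whole ingroup.
Character 3 (derived state '+') is shared by Taxon 1 and Taxon 2 — a synapomorphy uniting that clade.
Most parsimonious ingroup topology: ((Taxon 5,(Taxon 2,Taxon 1)),Taxon 4).
Taxon 2 and Taxon 1 form a cherry on this tree, so they are sister taxa.

Taxon 1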